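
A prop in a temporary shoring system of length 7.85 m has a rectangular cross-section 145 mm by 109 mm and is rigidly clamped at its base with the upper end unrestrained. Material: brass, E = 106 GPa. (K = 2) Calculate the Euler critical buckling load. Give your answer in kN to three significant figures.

Buckling occurs about the weak axis: I_min = h·b³/12 with b = 109 mm (the shorter side).
I_min = 145×109³/12 = 1.565×10^7 mm⁴
I = 1.565×10^7 mm⁴ = 1.565×10^-5 m⁴
Effective length L_e = K·L = 2 × 7.85 = 15.70 m
P_cr = π²EI / L_e² = π² × 106×10⁹ × 1.565×10^-5 / 15.70² = 6.642×10^4 N

P_cr ≈ 66.4 kN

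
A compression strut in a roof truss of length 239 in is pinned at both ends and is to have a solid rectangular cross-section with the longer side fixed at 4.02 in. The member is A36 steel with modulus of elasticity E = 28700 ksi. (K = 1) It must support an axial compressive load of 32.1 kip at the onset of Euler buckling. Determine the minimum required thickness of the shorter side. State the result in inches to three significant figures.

b ≈ 2.68 in

L_e = K·L = 1 × 239 = 239.0 in
Required I = P_cr·L_e²/(π²E) = 3.210×10^4 × 239.0² / (π² × 2.87×10^7) = 6.473 in⁴
Rectangle, weak axis: I_min = h·b³/12 with h = 4.02 in fixed  ⇒  b = (12I/h)^(1/3) = 2.68 in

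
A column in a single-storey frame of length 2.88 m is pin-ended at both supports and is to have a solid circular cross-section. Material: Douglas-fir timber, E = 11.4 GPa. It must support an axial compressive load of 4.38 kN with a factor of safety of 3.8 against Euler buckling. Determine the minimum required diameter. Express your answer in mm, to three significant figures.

d ≈ 70.7 mm

Required P_cr = n·P = 3.8 × 4.38 = 16.64 kN
L_e = K·L = 1 × 2.88 = 2.880 m
Required I = P_cr·L_e²/(π²E) = 1.664×10^4 × 2.880² / (π² × 1.14×10^10) = 1.227×10^-6 m⁴
I_req = 1.227×10^6 mm⁴
Solid circle: I = πd⁴/64  ⇒  d = (64I/π)^(1/4) = (64×1.227×10^6/π)^(1/4) = 70.7 mm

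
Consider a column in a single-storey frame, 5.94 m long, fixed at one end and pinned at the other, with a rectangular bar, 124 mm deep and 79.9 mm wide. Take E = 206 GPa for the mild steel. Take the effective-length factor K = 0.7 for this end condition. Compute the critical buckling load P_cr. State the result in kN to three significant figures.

Buckling occurs about the weak axis: I_min = h·b³/12 with b = 79.9 mm (the shorter side).
I_min = 124×79.9³/12 = 5.271×10^6 mm⁴
I = 5.271×10^6 mm⁴ = 5.271×10^-6 m⁴
Effective length L_e = K·L = 0.7 × 5.94 = 4.158 m
P_cr = π²EI / L_e² = π² × 206×10⁹ × 5.271×10^-6 / 4.158² = 6.198×10^5 N

P_cr ≈ 620 kN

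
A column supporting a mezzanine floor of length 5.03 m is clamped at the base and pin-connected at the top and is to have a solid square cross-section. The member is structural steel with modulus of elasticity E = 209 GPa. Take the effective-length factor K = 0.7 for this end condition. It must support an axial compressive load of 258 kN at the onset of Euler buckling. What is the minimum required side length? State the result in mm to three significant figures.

a ≈ 65.7 mm

L_e = K·L = 0.7 × 5.03 = 3.521 m
Required I = P_cr·L_e²/(π²E) = 2.580×10^5 × 3.521² / (π² × 2.09×10^11) = 1.551×10^-6 m⁴
I_req = 1.551×10^6 mm⁴
Solid square: I = a⁴/12  ⇒  a = (12I)^(1/4) = (12×1.551×10^6)^(1/4) = 65.7 mm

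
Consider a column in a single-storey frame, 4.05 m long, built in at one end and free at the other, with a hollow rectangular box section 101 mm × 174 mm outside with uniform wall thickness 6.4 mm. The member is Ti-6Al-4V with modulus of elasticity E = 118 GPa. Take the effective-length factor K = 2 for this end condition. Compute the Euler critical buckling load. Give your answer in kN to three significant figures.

P_cr ≈ 102 kN

Inner dimensions: h_i = 174 − 2×6.4 = 161.2 mm, b_i = 101 − 2×6.4 = 88.20 mm
Weak-axis I_min = (h_o·b_o³ − h_i·b_i³)/12 with b_o = 101, b_i = 88.20 mm (shorter outer/inner sides).
I_min = (174×101³ − 161.2×88.20³)/12 = 5.722×10^6 mm⁴
I = 5.722×10^6 mm⁴ = 5.722×10^-6 m⁴
Effective length L_e = K·L = 2 × 4.05 = 8.100 m
P_cr = π²EI / L_e² = π² × 118×10⁹ × 5.722×10^-6 / 8.100² = 1.016×10^5 N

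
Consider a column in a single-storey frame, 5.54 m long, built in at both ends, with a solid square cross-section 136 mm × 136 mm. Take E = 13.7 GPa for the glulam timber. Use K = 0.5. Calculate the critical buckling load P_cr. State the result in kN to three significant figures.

P_cr ≈ 502 kN

I = a⁴/12 = 136⁴/12 = 2.851×10^7 mm⁴
I = 2.851×10^7 mm⁴ = 2.851×10^-5 m⁴
Effective length L_e = K·L = 0.5 × 5.54 = 2.770 m
P_cr = π²EI / L_e² = π² × 13.7×10⁹ × 2.851×10^-5 / 2.770² = 5.024×10^5 N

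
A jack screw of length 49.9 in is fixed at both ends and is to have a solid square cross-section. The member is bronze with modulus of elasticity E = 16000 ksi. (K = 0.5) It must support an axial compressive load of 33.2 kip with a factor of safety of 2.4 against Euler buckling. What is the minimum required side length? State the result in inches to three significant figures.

a ≈ 1.39 in

Required P_cr = n·P = 2.4 × 33.2 = 79.68 kip
L_e = K·L = 0.5 × 49.9 = 24.95 in
Required I = P_cr·L_e²/(π²E) = 7.968×10^4 × 24.95² / (π² × 1.60×10^7) = 0.3141 in⁴
Solid square: I = a⁴/12  ⇒  a = (12I)^(1/4) = (12×0.3141)^(1/4) = 1.39 in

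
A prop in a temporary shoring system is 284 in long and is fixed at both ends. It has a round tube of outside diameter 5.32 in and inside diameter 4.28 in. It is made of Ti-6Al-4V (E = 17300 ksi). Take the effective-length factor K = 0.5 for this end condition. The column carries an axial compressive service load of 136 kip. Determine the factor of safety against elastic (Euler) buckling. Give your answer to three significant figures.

n ≈ 1.42

d_o = 5.32 in, d_i = 4.28 in
I = π(d_o⁴ − d_i⁴)/64 = π(5.32⁴ − 4.280⁴)/64 = 22.85 in⁴
Effective length L_e = K·L = 0.5 × 284 = 142.0 in
P_cr = π²EI / L_e² = π² × 17300×10³ × 22.85 / 142.0² = 1.935×10^5 lb
Factor of safety n = P_cr / P = 193.47 / 136 = 1.42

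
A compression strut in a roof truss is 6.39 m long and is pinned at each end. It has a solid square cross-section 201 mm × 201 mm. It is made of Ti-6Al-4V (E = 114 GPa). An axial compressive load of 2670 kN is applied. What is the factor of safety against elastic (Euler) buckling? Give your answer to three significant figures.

I = a⁴/12 = 201⁴/12 = 1.360×10^8 mm⁴
I = 1.360×10^8 mm⁴ = 1.360×10^-4 m⁴
Effective length L_e = K·L = 1 × 6.39 = 6.390 m
P_cr = π²EI / L_e² = π² × 114×10⁹ × 1.360×10^-4 / 6.390² = 3.748×10^6 N
Factor of safety n = P_cr / P = 3748.1 / 2670 = 1.40

n ≈ 1.40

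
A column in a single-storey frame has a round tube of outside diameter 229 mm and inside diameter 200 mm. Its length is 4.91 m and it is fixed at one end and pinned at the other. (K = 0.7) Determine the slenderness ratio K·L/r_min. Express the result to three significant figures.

d_o = 229 mm, d_i = 200 mm
I = π(d_o⁴ − d_i⁴)/64 = π(229⁴ − 200.0⁴)/64 = 5.645×10^7 mm⁴
A = 9.771×10^3 mm²;  r_min = √(I/A) = √(5.645×10^7/9.771×10^3) = 76.01 mm
L_e = K·L = 0.7 × 4.91 m = 3.437 m = 3437.0 mm
λ = L_e / r_min = 3437.0 / 76.01 = 45.2

λ ≈ 45.2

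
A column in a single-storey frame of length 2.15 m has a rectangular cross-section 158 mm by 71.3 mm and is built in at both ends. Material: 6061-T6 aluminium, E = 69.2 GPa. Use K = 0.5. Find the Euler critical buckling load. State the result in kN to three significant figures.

P_cr ≈ 2820 kN

Buckling occurs about the weak axis: I_min = h·b³/12 with b = 71.3 mm (the shorter side).
I_min = 158×71.3³/12 = 4.772×10^6 mm⁴
I = 4.772×10^6 mm⁴ = 4.772×10^-6 m⁴
Effective length L_e = K·L = 0.5 × 2.15 = 1.075 m
P_cr = π²EI / L_e² = π² × 69.2×10⁹ × 4.772×10^-6 / 1.075² = 2.821×10^6 N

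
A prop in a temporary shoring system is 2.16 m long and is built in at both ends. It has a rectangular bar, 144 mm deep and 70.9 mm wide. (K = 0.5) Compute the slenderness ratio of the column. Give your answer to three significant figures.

For a rectangle r_min = b/√12 = 70.9/√12 = 20.47 mm
L_e = K·L = 0.5 × 2.16 m = 1.080 m = 1080.0 mm
λ = L_e / r_min = 1080.0 / 20.47 = 52.8

λ ≈ 52.8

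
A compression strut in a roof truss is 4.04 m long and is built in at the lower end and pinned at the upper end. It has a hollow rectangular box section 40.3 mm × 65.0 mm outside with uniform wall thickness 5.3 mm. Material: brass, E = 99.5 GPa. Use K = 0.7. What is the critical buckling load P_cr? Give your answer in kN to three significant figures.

Inner dimensions: h_i = 65.0 − 2×5.3 = 54.40 mm, b_i = 40.3 − 2×5.3 = 29.70 mm
Weak-axis I_min = (h_o·b_o³ − h_i·b_i³)/12 with b_o = 40.3, b_i = 29.70 mm (shorter outer/inner sides).
I_min = (65.0×40.3³ − 54.40×29.70³)/12 = 2.358×10^5 mm⁴
I = 2.358×10^5 mm⁴ = 2.358×10^-7 m⁴
Effective length L_e = K·L = 0.7 × 4.04 = 2.828 m
P_cr = π²EI / L_e² = π² × 99.5×10⁹ × 2.358×10^-7 / 2.828² = 2.895×10^4 N

P_cr ≈ 28.9 kN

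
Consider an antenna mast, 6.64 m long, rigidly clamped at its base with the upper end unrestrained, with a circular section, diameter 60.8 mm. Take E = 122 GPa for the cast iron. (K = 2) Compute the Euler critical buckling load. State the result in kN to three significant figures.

I = πd⁴/64 = π×60.8⁴/64 = 6.708×10^5 mm⁴
I = 6.708×10^5 mm⁴ = 6.708×10^-7 m⁴
Effective length L_e = K·L = 2 × 6.64 = 13.28 m
P_cr = π²EI / L_e² = π² × 122×10⁹ × 6.708×10^-7 / 13.28² = 4.580×10^3 N

P_cr ≈ 4.58 kN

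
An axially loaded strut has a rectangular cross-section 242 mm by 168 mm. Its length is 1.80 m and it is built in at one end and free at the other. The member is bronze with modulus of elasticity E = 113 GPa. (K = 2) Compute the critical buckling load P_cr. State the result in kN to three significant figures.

Buckling occurs about the weak axis: I_min = h·b³/12 with b = 168 mm (the shorter side).
I_min = 242×168³/12 = 9.562×10^7 mm⁴
I = 9.562×10^7 mm⁴ = 9.562×10^-5 m⁴
Effective length L_e = K·L = 2 × 1.80 = 3.600 m
P_cr = π²EI / L_e² = π² × 113×10⁹ × 9.562×10^-5 / 3.600² = 8.229×10^6 N

P_cr ≈ 8230 kN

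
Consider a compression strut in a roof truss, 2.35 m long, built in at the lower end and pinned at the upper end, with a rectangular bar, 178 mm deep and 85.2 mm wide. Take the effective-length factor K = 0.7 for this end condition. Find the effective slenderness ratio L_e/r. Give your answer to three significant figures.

For a rectangle r_min = b/√12 = 85.2/√12 = 24.60 mm
L_e = K·L = 0.7 × 2.35 m = 1.645 m = 1645.0 mm
λ = L_e / r_min = 1645.0 / 24.60 = 66.9

λ ≈ 66.9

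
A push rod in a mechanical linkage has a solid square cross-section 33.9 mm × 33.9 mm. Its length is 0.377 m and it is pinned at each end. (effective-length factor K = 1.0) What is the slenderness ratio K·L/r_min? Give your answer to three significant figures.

For a square r = a/√12 = 33.9/√12 = 9.786 mm
L_e = K·L = 1 × 0.377 m = 0.3770 m = 377.00 mm
λ = L_e / r_min = 377.00 / 9.786 = 38.5

λ ≈ 38.5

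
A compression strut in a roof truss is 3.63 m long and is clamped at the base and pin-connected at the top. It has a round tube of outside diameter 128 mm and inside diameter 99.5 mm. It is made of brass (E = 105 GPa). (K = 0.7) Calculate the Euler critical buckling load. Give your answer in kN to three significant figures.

P_cr ≈ 1340 kN

d_o = 128 mm, d_i = 99.5 mm
I = π(d_o⁴ − d_i⁴)/64 = π(128⁴ − 99.50⁴)/64 = 8.365×10^6 mm⁴
I = 8.365×10^6 mm⁴ = 8.365×10^-6 m⁴
Effective length L_e = K·L = 0.7 × 3.63 = 2.541 m
P_cr = π²EI / L_e² = π² × 105×10⁹ × 8.365×10^-6 / 2.541² = 1.343×10^6 N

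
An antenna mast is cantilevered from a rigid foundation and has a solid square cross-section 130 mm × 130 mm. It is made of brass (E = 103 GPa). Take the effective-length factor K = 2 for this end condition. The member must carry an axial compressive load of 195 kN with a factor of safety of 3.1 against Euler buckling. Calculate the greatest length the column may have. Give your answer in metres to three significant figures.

L_max ≈ 3.16 m

I = a⁴/12 = 130⁴/12 = 2.380×10^7 mm⁴
I = 2.380×10^-5 m⁴
Required critical load P_cr = n·P = 3.1 × 195 = 604.5 kN = 6.045×10^5 N
From P_cr = π²EI/(K·L)²:  L = (1/K)·√(π²EI/P_cr) = (1/2)·√(π²×1.03×10^11×2.380×10^-5/6.045×10^5)
L = 3.16 m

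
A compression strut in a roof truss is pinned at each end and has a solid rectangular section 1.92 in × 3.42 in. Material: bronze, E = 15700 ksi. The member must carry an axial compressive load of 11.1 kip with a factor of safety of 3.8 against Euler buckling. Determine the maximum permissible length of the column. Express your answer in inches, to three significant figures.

L_max ≈ 86.1 in

Buckling occurs about the weak axis: I_min = h·b³/12 with b = 1.92 in (the shorter side).
I_min = 3.42×1.92³/12 = 2.017 in⁴
Required critical load P_cr = n·P = 3.8 × 11.1 = 42.18 kip = 4.218×10^4 lb
From P_cr = π²EI/(K·L)²:  L = (1/K)·√(π²EI/P_cr) = (1/1)·√(π²×1.57×10^7×2.017/4.218×10^4)
L = 86.1 in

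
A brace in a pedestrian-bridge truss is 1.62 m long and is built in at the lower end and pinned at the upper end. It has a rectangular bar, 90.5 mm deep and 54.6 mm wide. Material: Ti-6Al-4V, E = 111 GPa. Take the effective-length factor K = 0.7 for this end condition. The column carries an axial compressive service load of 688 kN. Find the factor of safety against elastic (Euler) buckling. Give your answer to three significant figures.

Buckling occurs about the weak axis: I_min = h·b³/12 with b = 54.6 mm (the shorter side).
I_min = 90.5×54.6³/12 = 1.228×10^6 mm⁴
I = 1.228×10^6 mm⁴ = 1.228×10^-6 m⁴
Effective length L_e = K·L = 0.7 × 1.62 = 1.134 m
P_cr = π²EI / L_e² = π² × 111×10⁹ × 1.228×10^-6 / 1.134² = 1.046×10^6 N
Factor of safety n = P_cr / P = 1045.8 / 688 = 1.52

n ≈ 1.52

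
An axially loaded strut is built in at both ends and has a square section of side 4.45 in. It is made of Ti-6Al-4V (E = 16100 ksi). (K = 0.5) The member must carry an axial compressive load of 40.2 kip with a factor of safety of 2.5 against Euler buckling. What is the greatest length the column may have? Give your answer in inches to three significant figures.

I = a⁴/12 = 4.45⁴/12 = 32.68 in⁴
Required critical load P_cr = n·P = 2.5 × 40.2 = 100.5 kip = 1.005×10^5 lb
From P_cr = π²EI/(K·L)²:  L = (1/K)·√(π²EI/P_cr) = (1/0.5)·√(π²×1.61×10^7×32.68/1.005×10^5)
L = 455 in

L_max ≈ 455 in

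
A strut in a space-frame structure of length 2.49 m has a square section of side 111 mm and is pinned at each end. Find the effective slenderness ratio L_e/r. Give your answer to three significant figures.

I = a⁴/12 = 111⁴/12 = 1.265×10^7 mm⁴
A = 1.232×10^4 mm²;  r_min = √(I/A) = √(1.265×10^7/1.232×10^4) = 32.04 mm
L_e = K·L = 1 × 2.49 m = 2.490 m = 2490.0 mm
λ = L_e / r_min = 2490.0 / 32.04 = 77.7

λ ≈ 77.7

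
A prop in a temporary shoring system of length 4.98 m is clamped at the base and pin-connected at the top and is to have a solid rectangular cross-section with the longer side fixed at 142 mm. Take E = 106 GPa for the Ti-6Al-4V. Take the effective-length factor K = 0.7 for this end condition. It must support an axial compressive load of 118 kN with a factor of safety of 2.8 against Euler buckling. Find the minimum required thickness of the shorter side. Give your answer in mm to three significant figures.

b ≈ 68.7 mm

Required P_cr = n·P = 2.8 × 118 = 330.4 kN
L_e = K·L = 0.7 × 4.98 = 3.486 m
Required I = P_cr·L_e²/(π²E) = 3.304×10^5 × 3.486² / (π² × 1.06×10^11) = 3.838×10^-6 m⁴
I_req = 3.838×10^6 mm⁴
Rectangle, weak axis: I_min = h·b³/12 with h = 142 mm fixed  ⇒  b = (12I/h)^(1/3) = 68.7 mm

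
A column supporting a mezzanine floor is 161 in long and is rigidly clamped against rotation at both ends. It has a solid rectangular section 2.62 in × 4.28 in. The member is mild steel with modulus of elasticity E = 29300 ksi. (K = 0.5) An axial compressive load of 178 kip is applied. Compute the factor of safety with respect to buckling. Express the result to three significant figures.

n ≈ 1.61

Buckling occurs about the weak axis: I_min = h·b³/12 with b = 2.62 in (the shorter side).
I_min = 4.28×2.62³/12 = 6.415 in⁴
Effective length L_e = K·L = 0.5 × 161 = 80.50 in
P_cr = π²EI / L_e² = π² × 29300×10³ × 6.415 / 80.50² = 2.862×10^5 lb
Factor of safety n = P_cr / P = 286.25 / 178 = 1.61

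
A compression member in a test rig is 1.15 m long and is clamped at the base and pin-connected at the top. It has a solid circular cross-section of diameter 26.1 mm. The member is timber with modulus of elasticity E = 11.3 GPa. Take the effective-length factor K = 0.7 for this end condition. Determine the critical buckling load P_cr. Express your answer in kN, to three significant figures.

I = πd⁴/64 = π×26.1⁴/64 = 2.278×10^4 mm⁴
I = 2.278×10^4 mm⁴ = 2.278×10^-8 m⁴
Effective length L_e = K·L = 0.7 × 1.15 = 0.8050 m
P_cr = π²EI / L_e² = π² × 11.3×10⁹ × 2.278×10^-8 / 0.8050² = 3.920×10^3 N

P_cr ≈ 3.92 kN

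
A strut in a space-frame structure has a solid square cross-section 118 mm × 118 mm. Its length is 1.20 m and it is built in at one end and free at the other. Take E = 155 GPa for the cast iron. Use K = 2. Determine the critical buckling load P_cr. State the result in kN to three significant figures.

I = a⁴/12 = 118⁴/12 = 1.616×10^7 mm⁴
I = 1.616×10^7 mm⁴ = 1.616×10^-5 m⁴
Effective length L_e = K·L = 2 × 1.20 = 2.400 m
P_cr = π²EI / L_e² = π² × 155×10⁹ × 1.616×10^-5 / 2.400² = 4.291×10^6 N

P_cr ≈ 4290 kN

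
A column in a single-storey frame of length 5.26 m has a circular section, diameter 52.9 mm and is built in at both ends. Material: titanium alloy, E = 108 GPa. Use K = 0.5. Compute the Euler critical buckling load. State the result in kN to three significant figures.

I = πd⁴/64 = π×52.9⁴/64 = 3.844×10^5 mm⁴
I = 3.844×10^5 mm⁴ = 3.844×10^-7 m⁴
Effective length L_e = K·L = 0.5 × 5.26 = 2.630 m
P_cr = π²EI / L_e² = π² × 108×10⁹ × 3.844×10^-7 / 2.630² = 5.924×10^4 N

P_cr ≈ 59.2 kN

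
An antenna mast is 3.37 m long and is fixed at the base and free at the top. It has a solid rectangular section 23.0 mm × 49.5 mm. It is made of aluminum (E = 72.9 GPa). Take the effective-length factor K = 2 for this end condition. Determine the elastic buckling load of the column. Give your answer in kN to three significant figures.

Buckling occurs about the weak axis: I_min = h·b³/12 with b = 23.0 mm (the shorter side).
I_min = 49.5×23.0³/12 = 5.019×10^4 mm⁴
I = 5.019×10^4 mm⁴ = 5.019×10^-8 m⁴
Effective length L_e = K·L = 2 × 3.37 = 6.740 m
P_cr = π²EI / L_e² = π² × 72.9×10⁹ × 5.019×10^-8 / 6.740² = 794.9 N

P_cr ≈ 0.795 kN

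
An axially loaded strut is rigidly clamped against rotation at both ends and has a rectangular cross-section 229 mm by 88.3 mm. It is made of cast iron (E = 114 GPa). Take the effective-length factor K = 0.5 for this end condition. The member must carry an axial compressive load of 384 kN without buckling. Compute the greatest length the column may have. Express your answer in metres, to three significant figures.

Buckling occurs about the weak axis: I_min = h·b³/12 with b = 88.3 mm (the shorter side).
I_min = 229×88.3³/12 = 1.314×10^7 mm⁴
I = 1.314×10^-5 m⁴
At the buckling limit P_cr = P = 3.840×10^5 N
From P_cr = π²EI/(K·L)²:  L = (1/K)·√(π²EI/P_cr) = (1/0.5)·√(π²×1.14×10^11×1.314×10^-5/3.840×10^5)
L = 12.4 m

L_max ≈ 12.4 m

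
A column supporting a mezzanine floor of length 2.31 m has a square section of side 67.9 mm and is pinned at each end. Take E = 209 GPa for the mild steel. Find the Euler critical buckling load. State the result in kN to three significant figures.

P_cr ≈ 685 kN

I = a⁴/12 = 67.9⁴/12 = 1.771×10^6 mm⁴
I = 1.771×10^6 mm⁴ = 1.771×10^-6 m⁴
Effective length L_e = K·L = 1 × 2.31 = 2.310 m
P_cr = π²EI / L_e² = π² × 209×10⁹ × 1.771×10^-6 / 2.310² = 6.847×10^5 N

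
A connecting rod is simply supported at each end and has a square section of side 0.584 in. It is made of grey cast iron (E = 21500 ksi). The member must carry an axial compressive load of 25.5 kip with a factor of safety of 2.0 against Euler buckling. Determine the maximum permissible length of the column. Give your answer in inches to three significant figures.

I = a⁴/12 = 0.584⁴/12 = 9.693×10^-3 in⁴
Required critical load P_cr = n·P = 2.0 × 25.5 = 51.00 kip = 5.100×10^4 lb
From P_cr = π²EI/(K·L)²:  L = (1/K)·√(π²EI/P_cr) = (1/1)·√(π²×2.15×10^7×9.693×10^-3/5.100×10^4)
L = 6.35 in

L_max ≈ 6.35 in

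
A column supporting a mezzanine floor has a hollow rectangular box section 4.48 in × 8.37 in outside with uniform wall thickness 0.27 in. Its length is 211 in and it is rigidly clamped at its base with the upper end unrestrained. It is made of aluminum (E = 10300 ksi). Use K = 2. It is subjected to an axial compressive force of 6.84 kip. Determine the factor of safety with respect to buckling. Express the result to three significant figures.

n ≈ 1.90

Inner dimensions: h_i = 8.37 − 2×0.27 = 7.830 in, b_i = 4.48 − 2×0.27 = 3.940 in
Weak-axis I_min = (h_o·b_o³ − h_i·b_i³)/12 with b_o = 4.48, b_i = 3.940 in (shorter outer/inner sides).
I_min = (8.37×4.48³ − 7.830×3.940³)/12 = 22.81 in⁴
Effective length L_e = K·L = 2 × 211 = 422.0 in
P_cr = π²EI / L_e² = π² × 10300×10³ × 22.81 / 422.0² = 1.302×10^4 lb
Factor of safety n = P_cr / P = 13.019 / 6.84 = 1.90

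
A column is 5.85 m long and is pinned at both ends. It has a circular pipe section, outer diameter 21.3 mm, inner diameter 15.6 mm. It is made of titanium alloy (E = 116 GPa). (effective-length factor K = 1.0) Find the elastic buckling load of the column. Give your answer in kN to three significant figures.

d_o = 21.3 mm, d_i = 15.6 mm
I = π(d_o⁴ − d_i⁴)/64 = π(21.3⁴ − 15.60⁴)/64 = 7.197×10^3 mm⁴
I = 7.197×10^3 mm⁴ = 7.197×10^-9 m⁴
Effective length L_e = K·L = 1 × 5.85 = 5.850 m
P_cr = π²EI / L_e² = π² × 116×10⁹ × 7.197×10^-9 / 5.850² = 240.8 N

P_cr ≈ 0.241 kN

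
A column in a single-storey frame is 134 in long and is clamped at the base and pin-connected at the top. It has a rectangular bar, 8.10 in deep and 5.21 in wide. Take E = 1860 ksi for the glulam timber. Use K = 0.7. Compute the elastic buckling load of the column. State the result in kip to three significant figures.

Buckling occurs about the weak axis: I_min = h·b³/12 with b = 5.21 in (the shorter side).
I_min = 8.10×5.21³/12 = 95.46 in⁴
Effective length L_e = K·L = 0.7 × 134 = 93.80 in
P_cr = π²EI / L_e² = π² × 1860×10³ × 95.46 / 93.80² = 1.992×10^5 lb

P_cr ≈ 199 kip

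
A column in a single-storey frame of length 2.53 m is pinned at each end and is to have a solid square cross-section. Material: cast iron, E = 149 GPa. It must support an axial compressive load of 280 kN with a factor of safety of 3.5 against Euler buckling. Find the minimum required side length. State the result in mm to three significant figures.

a ≈ 84.6 mm

Required P_cr = n·P = 3.5 × 280 = 980.0 kN
L_e = K·L = 1 × 2.53 = 2.530 m
Required I = P_cr·L_e²/(π²E) = 9.800×10^5 × 2.530² / (π² × 1.49×10^11) = 4.266×10^-6 m⁴
I_req = 4.266×10^6 mm⁴
Solid square: I = a⁴/12  ⇒  a = (12I)^(1/4) = (12×4.266×10^6)^(1/4) = 84.6 mm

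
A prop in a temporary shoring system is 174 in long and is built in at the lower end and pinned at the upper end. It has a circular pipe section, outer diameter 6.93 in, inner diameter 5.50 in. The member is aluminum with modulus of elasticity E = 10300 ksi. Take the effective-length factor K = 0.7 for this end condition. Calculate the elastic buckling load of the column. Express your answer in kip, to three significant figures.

d_o = 6.93 in, d_i = 5.50 in
I = π(d_o⁴ − d_i⁴)/64 = π(6.93⁴ − 5.500⁴)/64 = 68.30 in⁴
Effective length L_e = K·L = 0.7 × 174 = 121.8 in
P_cr = π²EI / L_e² = π² × 10300×10³ × 68.30 / 121.8² = 4.680×10^5 lb

P_cr ≈ 468 kip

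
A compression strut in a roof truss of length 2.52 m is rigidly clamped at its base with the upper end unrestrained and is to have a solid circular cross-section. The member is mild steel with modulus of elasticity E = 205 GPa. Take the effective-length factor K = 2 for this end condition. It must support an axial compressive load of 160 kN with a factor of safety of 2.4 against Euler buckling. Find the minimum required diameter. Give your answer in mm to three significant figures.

Required P_cr = n·P = 2.4 × 160 = 384.0 kN
L_e = K·L = 2 × 2.52 = 5.040 m
Required I = P_cr·L_e²/(π²E) = 3.840×10^5 × 5.040² / (π² × 2.05×10^11) = 4.821×10^-6 m⁴
I_req = 4.821×10^6 mm⁴
Solid circle: I = πd⁴/64  ⇒  d = (64I/π)^(1/4) = (64×4.821×10^6/π)^(1/4) = 99.6 mm

d ≈ 99.6 mm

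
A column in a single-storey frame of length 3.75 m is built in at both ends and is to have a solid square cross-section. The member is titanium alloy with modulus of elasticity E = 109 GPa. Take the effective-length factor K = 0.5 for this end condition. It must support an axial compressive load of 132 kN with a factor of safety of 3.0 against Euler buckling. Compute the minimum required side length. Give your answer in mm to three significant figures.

Required P_cr = n·P = 3.0 × 132 = 396.0 kN
L_e = K·L = 0.5 × 3.75 = 1.875 m
Required I = P_cr·L_e²/(π²E) = 3.960×10^5 × 1.875² / (π² × 1.09×10^11) = 1.294×10^-6 m⁴
I_req = 1.294×10^6 mm⁴
Solid square: I = a⁴/12  ⇒  a = (12I)^(1/4) = (12×1.294×10^6)^(1/4) = 62.8 mm

a ≈ 62.8 mm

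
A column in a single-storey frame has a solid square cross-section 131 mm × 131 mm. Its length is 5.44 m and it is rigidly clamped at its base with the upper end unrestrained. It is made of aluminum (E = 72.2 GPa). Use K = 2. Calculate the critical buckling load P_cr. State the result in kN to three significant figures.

P_cr ≈ 148 kN

I = a⁴/12 = 131⁴/12 = 2.454×10^7 mm⁴
I = 2.454×10^7 mm⁴ = 2.454×10^-5 m⁴
Effective length L_e = K·L = 2 × 5.44 = 10.88 m
P_cr = π²EI / L_e² = π² × 72.2×10⁹ × 2.454×10^-5 / 10.88² = 1.477×10^5 N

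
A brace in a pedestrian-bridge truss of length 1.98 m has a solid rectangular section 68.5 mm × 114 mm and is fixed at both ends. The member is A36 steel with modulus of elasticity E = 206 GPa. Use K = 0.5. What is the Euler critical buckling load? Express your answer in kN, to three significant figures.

P_cr ≈ 6330 kN

Buckling occurs about the weak axis: I_min = h·b³/12 with b = 68.5 mm (the shorter side).
I_min = 114×68.5³/12 = 3.053×10^6 mm⁴
I = 3.053×10^6 mm⁴ = 3.053×10^-6 m⁴
Effective length L_e = K·L = 0.5 × 1.98 = 0.9900 m
P_cr = π²EI / L_e² = π² × 206×10⁹ × 3.053×10^-6 / 0.9900² = 6.334×10^6 N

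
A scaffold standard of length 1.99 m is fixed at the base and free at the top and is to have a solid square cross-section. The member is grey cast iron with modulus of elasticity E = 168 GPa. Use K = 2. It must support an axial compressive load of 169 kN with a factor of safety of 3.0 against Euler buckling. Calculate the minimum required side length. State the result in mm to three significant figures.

Required P_cr = n·P = 3.0 × 169 = 507.0 kN
L_e = K·L = 2 × 1.99 = 3.980 m
Required I = P_cr·L_e²/(π²E) = 5.070×10^5 × 3.980² / (π² × 1.68×10^11) = 4.844×10^-6 m⁴
I_req = 4.844×10^6 mm⁴
Solid square: I = a⁴/12  ⇒  a = (12I)^(1/4) = (12×4.844×10^6)^(1/4) = 87.3 mm

a ≈ 87.3 mm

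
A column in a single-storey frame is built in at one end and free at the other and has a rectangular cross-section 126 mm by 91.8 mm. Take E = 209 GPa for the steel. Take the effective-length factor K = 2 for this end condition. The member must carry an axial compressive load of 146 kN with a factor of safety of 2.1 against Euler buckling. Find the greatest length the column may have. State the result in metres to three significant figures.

Buckling occurs about the weak axis: I_min = h·b³/12 with b = 91.8 mm (the shorter side).
I_min = 126×91.8³/12 = 8.123×10^6 mm⁴
I = 8.123×10^-6 m⁴
Required critical load P_cr = n·P = 2.1 × 146 = 306.6 kN = 3.066×10^5 N
From P_cr = π²EI/(K·L)²:  L = (1/K)·√(π²EI/P_cr) = (1/2)·√(π²×2.09×10^11×8.123×10^-6/3.066×10^5)
L = 3.70 m

L_max ≈ 3.70 m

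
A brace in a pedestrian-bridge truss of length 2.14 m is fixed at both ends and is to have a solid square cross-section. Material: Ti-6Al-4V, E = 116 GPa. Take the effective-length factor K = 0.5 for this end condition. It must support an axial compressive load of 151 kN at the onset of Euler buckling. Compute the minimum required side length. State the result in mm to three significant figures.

L_e = K·L = 0.5 × 2.14 = 1.070 m
Required I = P_cr·L_e²/(π²E) = 1.510×10^5 × 1.070² / (π² × 1.16×10^11) = 1.510×10^-7 m⁴
I_req = 1.510×10^5 mm⁴
Solid square: I = a⁴/12  ⇒  a = (12I)^(1/4) = (12×1.510×10^5)^(1/4) = 36.7 mm

a ≈ 36.7 mm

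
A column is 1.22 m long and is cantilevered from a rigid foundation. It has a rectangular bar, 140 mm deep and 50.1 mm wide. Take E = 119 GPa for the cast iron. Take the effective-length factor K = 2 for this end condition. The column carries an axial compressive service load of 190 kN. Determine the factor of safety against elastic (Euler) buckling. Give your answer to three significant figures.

Buckling occurs about the weak axis: I_min = h·b³/12 with b = 50.1 mm (the shorter side).
I_min = 140×50.1³/12 = 1.467×10^6 mm⁴
I = 1.467×10^6 mm⁴ = 1.467×10^-6 m⁴
Effective length L_e = K·L = 2 × 1.22 = 2.440 m
P_cr = π²EI / L_e² = π² × 119×10⁹ × 1.467×10^-6 / 2.440² = 2.894×10^5 N
Factor of safety n = P_cr / P = 289.42 / 190 = 1.52

n ≈ 1.52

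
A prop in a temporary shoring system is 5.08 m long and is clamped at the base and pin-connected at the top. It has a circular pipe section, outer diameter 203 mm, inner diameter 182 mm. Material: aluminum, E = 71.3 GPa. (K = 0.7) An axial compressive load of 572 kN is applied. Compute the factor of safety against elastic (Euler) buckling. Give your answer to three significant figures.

n ≈ 2.87

d_o = 203 mm, d_i = 182 mm
I = π(d_o⁴ − d_i⁴)/64 = π(203⁴ − 182.0⁴)/64 = 2.950×10^7 mm⁴
I = 2.950×10^7 mm⁴ = 2.950×10^-5 m⁴
Effective length L_e = K·L = 0.7 × 5.08 = 3.556 m
P_cr = π²EI / L_e² = π² × 71.3×10⁹ × 2.950×10^-5 / 3.556² = 1.642×10^6 N
Factor of safety n = P_cr / P = 1641.7 / 572 = 2.87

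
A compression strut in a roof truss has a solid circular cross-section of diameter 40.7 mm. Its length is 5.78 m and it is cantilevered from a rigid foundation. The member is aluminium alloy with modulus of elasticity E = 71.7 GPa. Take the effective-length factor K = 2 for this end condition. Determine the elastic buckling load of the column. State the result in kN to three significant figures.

I = πd⁴/64 = π×40.7⁴/64 = 1.347×10^5 mm⁴
I = 1.347×10^5 mm⁴ = 1.347×10^-7 m⁴
Effective length L_e = K·L = 2 × 5.78 = 11.56 m
P_cr = π²EI / L_e² = π² × 71.7×10⁹ × 1.347×10^-7 / 11.56² = 713.3 N

P_cr ≈ 0.713 kN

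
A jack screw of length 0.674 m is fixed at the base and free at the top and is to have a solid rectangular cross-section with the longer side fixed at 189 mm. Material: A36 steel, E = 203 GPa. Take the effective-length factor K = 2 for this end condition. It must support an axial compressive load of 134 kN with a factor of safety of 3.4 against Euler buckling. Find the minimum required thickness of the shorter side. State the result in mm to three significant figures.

Required P_cr = n·P = 3.4 × 134 = 455.6 kN
L_e = K·L = 2 × 0.674 = 1.348 m
Required I = P_cr·L_e²/(π²E) = 4.556×10^5 × 1.348² / (π² × 2.03×10^11) = 4.132×10^-7 m⁴
I_req = 4.132×10^5 mm⁴
Rectangle, weak axis: I_min = h·b³/12 with h = 189 mm fixed  ⇒  b = (12I/h)^(1/3) = 29.7 mm

b ≈ 29.7 mm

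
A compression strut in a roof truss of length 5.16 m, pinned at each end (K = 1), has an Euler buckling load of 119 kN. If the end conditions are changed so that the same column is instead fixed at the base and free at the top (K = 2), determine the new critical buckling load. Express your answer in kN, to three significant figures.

P_cr ≈ 29.8 kN

P_cr ∝ 1/K², so P_cr,new = P_cr,old × (K_old/K_new)² = 119 × (1/2)²
= 119 × 0.2500 = 29.8 kN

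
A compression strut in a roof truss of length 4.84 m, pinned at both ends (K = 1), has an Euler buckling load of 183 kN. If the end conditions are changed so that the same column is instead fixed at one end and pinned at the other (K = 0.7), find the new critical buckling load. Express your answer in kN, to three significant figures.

P_cr ≈ 373 kN

P_cr ∝ 1/K², so P_cr,new = P_cr,old × (K_old/K_new)² = 183 × (1/0.7)²
= 183 × 2.041 = 373 kN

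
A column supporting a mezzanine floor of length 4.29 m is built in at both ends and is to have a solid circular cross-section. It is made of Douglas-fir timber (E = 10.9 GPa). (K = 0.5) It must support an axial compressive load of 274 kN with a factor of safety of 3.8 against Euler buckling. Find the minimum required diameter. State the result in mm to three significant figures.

Required P_cr = n·P = 3.8 × 274 = 1041 kN
L_e = K·L = 0.5 × 4.29 = 2.145 m
Required I = P_cr·L_e²/(π²E) = 1.041×10^6 × 2.145² / (π² × 1.09×10^10) = 4.453×10^-5 m⁴
I_req = 4.453×10^7 mm⁴
Solid circle: I = πd⁴/64  ⇒  d = (64I/π)^(1/4) = (64×4.453×10^7/π)^(1/4) = 174 mm

d ≈ 174 mm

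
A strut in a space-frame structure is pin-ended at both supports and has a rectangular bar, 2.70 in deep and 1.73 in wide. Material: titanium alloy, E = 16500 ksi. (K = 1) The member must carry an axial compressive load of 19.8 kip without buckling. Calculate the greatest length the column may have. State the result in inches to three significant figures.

Buckling occurs about the weak axis: I_min = h·b³/12 with b = 1.73 in (the shorter side).
I_min = 2.70×1.73³/12 = 1.165 in⁴
At the buckling limit P_cr = P = 1.980×10^4 lb
From P_cr = π²EI/(K·L)²:  L = (1/K)·√(π²EI/P_cr) = (1/1)·√(π²×1.65×10^7×1.165/1.980×10^4)
L = 97.9 in

L_max ≈ 97.9 in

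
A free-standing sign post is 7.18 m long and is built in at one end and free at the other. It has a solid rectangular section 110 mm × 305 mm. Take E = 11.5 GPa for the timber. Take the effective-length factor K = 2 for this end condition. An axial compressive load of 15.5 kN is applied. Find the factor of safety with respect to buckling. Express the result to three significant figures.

n ≈ 1.20

Buckling occurs about the weak axis: I_min = h·b³/12 with b = 110 mm (the shorter side).
I_min = 305×110³/12 = 3.383×10^7 mm⁴
I = 3.383×10^7 mm⁴ = 3.383×10^-5 m⁴
Effective length L_e = K·L = 2 × 7.18 = 14.36 m
P_cr = π²EI / L_e² = π² × 11.5×10⁹ × 3.383×10^-5 / 14.36² = 1.862×10^4 N
Factor of safety n = P_cr / P = 18.620 / 15.5 = 1.20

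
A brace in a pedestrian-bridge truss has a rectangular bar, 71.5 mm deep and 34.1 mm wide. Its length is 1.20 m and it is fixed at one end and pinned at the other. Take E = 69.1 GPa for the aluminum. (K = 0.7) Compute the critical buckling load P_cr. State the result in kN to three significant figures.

Buckling occurs about the weak axis: I_min = h·b³/12 with b = 34.1 mm (the shorter side).
I_min = 71.5×34.1³/12 = 2.363×10^5 mm⁴
I = 2.363×10^5 mm⁴ = 2.363×10^-7 m⁴
Effective length L_e = K·L = 0.7 × 1.20 = 0.8400 m
P_cr = π²EI / L_e² = π² × 69.1×10⁹ × 2.363×10^-7 / 0.8400² = 2.284×10^5 N

P_cr ≈ 228 kN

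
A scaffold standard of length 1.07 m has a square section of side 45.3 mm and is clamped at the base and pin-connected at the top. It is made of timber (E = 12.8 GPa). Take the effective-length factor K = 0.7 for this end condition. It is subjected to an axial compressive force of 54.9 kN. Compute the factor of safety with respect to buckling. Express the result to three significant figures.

n ≈ 1.44

I = a⁴/12 = 45.3⁴/12 = 3.509×10^5 mm⁴
I = 3.509×10^5 mm⁴ = 3.509×10^-7 m⁴
Effective length L_e = K·L = 0.7 × 1.07 = 0.7490 m
P_cr = π²EI / L_e² = π² × 12.8×10⁹ × 3.509×10^-7 / 0.7490² = 7.902×10^4 N
Factor of safety n = P_cr / P = 79.024 / 54.9 = 1.44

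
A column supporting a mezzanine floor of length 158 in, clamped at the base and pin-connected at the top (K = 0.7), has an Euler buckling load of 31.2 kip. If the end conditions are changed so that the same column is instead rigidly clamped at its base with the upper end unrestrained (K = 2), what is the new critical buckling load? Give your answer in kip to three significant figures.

P_cr ≈ 3.82 kip

P_cr ∝ 1/K², so P_cr,new = P_cr,old × (K_old/K_new)² = 31.2 × (0.7/2)²
= 31.2 × 0.1225 = 3.82 kip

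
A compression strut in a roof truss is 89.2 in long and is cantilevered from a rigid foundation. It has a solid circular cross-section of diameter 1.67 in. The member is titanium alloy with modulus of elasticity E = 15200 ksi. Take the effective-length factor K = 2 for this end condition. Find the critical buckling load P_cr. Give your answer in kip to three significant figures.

P_cr ≈ 1.80 kip

I = πd⁴/64 = π×1.67⁴/64 = 0.3818 in⁴
Effective length L_e = K·L = 2 × 89.2 = 178.4 in
P_cr = π²EI / L_e² = π² × 15200×10³ × 0.3818 / 178.4² = 1.800×10^3 lb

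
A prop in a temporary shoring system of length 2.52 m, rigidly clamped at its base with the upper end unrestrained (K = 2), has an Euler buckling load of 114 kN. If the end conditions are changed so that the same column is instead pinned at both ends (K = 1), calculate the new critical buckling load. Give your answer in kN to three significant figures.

P_cr ∝ 1/K², so P_cr,new = P_cr,old × (K_old/K_new)² = 114 × (2/1)²
= 114 × 4.000 = 456 kN

P_cr ≈ 456 kN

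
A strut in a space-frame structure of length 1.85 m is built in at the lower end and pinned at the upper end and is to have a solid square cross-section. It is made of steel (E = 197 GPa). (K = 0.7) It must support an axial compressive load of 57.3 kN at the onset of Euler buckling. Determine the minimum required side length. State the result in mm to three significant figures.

a ≈ 27.8 mm

L_e = K·L = 0.7 × 1.85 = 1.295 m
Required I = P_cr·L_e²/(π²E) = 5.730×10^4 × 1.295² / (π² × 1.97×10^11) = 4.942×10^-8 m⁴
I_req = 4.942×10^4 mm⁴
Solid square: I = a⁴/12  ⇒  a = (12I)^(1/4) = (12×4.942×10^4)^(1/4) = 27.8 mm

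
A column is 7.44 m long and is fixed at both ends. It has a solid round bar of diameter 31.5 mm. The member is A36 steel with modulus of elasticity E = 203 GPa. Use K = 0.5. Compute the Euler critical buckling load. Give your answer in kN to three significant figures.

P_cr ≈ 7.00 kN

I = πd⁴/64 = π×31.5⁴/64 = 4.833×10^4 mm⁴
I = 4.833×10^4 mm⁴ = 4.833×10^-8 m⁴
Effective length L_e = K·L = 0.5 × 7.44 = 3.720 m
P_cr = π²EI / L_e² = π² × 203×10⁹ × 4.833×10^-8 / 3.720² = 6.997×10^3 N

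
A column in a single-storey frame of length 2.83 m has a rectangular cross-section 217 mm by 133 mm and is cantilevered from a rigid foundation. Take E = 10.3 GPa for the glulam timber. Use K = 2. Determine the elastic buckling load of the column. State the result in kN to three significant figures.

Buckling occurs about the weak axis: I_min = h·b³/12 with b = 133 mm (the shorter side).
I_min = 217×133³/12 = 4.254×10^7 mm⁴
I = 4.254×10^7 mm⁴ = 4.254×10^-5 m⁴
Effective length L_e = K·L = 2 × 2.83 = 5.660 m
P_cr = π²EI / L_e² = π² × 10.3×10⁹ × 4.254×10^-5 / 5.660² = 1.350×10^5 N

P_cr ≈ 135 kN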